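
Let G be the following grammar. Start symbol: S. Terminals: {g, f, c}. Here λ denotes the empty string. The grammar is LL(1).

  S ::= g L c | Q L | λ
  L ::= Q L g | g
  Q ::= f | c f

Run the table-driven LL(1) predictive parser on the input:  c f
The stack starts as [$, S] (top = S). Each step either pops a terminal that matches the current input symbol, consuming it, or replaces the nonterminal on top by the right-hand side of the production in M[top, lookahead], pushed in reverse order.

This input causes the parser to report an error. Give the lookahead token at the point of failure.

$

     Stack    Input  Action
  1  $ S      c f $  expand S ::= Q L
  2  $ L Q    c f $  expand Q ::= c f
  3  $ L f c  c f $  match c
  4  $ L f    f $    match f
  5  $ L      $      error: M[L, $] is empty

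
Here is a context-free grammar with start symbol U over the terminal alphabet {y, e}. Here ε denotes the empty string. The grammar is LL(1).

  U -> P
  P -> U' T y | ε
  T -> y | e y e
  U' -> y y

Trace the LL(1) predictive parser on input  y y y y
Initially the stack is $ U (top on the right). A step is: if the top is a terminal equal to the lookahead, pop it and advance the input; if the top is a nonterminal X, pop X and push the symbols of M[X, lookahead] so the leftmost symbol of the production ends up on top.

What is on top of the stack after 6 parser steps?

     Stack      Input      Action
  1  $ U        y y y y $  expand U -> P
  2  $ P        y y y y $  expand P -> U' T y
  3  $ y T U'   y y y y $  expand U' -> y y
  4  $ y T y y  y y y y $  match y
  5  $ y T y    y y y $    match y
  6  $ y T      y y $      expand T -> y
Stack after step 6: $ y y (top = y).

y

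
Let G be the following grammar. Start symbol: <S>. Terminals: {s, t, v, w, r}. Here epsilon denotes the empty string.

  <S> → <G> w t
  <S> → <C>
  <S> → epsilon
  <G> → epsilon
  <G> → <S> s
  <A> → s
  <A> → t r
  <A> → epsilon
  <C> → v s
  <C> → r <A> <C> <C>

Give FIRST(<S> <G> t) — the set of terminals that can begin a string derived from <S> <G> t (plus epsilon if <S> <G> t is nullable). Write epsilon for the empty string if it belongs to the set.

{r, s, t, v, w}

FIRST(<A>) = {epsilon, s, t}
FIRST(<C>) = {r, v}
FIRST(<S>) = {epsilon, r, s, v, w}  (via <G> w t, <C>)
FIRST(<G>) = {epsilon, r, s, v, w}  (via <S> s)
FIRST(<S> <G> t): take FIRST of each symbol in turn, carrying on past any symbol whose FIRST contains epsilon; result {r, s, t, v, w}.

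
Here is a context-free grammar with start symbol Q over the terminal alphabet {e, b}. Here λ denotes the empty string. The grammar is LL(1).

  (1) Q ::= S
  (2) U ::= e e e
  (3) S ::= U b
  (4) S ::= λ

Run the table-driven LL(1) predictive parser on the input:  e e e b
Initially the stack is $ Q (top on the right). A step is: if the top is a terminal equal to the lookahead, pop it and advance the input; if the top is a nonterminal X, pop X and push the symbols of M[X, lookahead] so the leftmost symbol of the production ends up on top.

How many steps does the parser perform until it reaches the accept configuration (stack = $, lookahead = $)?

     Stack      Input      Action
  1  $ Q        e e e b $  expand Q ::= S
  2  $ S        e e e b $  expand S ::= U b
  3  $ b U      e e e b $  expand U ::= e e e
  4  $ b e e e  e e e b $  match e
  5  $ b e e    e e b $    match e
  6  $ b e      e b $      match e
  7  $ b        b $        match b
Accept reached after 7 steps.

7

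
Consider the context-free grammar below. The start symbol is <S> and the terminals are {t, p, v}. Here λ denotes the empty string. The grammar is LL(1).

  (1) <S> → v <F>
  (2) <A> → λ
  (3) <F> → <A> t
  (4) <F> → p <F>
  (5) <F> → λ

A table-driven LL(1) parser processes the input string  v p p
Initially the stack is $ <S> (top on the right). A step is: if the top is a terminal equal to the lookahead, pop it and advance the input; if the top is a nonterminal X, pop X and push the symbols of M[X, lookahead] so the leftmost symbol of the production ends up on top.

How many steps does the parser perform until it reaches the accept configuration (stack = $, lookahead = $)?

7

     Stack    Input    Action
  1  $ <S>    v p p $  expand <S> → v <F>
  2  $ <F> v  v p p $  match v
  3  $ <F>    p p $    expand <F> → p <F>
  4  $ <F> p  p p $    match p
  5  $ <F>    p $      expand <F> → p <F>
  6  $ <F> p  p $      match p
  7  $ <F>    $        expand <F> → λ
Accept reached after 7 steps.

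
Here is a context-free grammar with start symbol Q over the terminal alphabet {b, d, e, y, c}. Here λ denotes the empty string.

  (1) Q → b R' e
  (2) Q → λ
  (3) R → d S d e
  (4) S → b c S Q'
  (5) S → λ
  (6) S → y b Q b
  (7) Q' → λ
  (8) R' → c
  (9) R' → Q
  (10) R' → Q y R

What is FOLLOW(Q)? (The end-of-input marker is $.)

{$, b, e, y}

FIRST(Q): from Q→b R' e we get {b}; from Q→λ we get {λ}. So FIRST(Q) = {λ, b}.
FIRST(R): from R→d S d e we get {d}. So FIRST(R) = {d}.
FIRST(S): from S→b c S Q' we get {b}; from S→λ we get {λ}; from S→y b Q b we get {y}. So FIRST(S) = {λ, b, y}.
FIRST(Q'): from Q'→λ we get {λ}. So FIRST(Q') = {λ}.
FIRST(R'): from R'→c we get {c}; from R'→Q we get {λ, b}; from R'→Q y R we get {b, y}. So FIRST(R') = {λ, b, c, y}.
FOLLOW(Q) includes $ since Q is the start symbol.
FOLLOW(S): in R→d S d e, S is followed by d e with FIRST {d}; in S→b c S Q', S is followed by Q' with FIRST {λ}; in S→b c S Q', the suffix after S is nullable (adds nothing new). Thus FOLLOW(S) = {d}.
FOLLOW(Q'): in S→b c S Q', the suffix after Q' is empty, so FOLLOW(Q') ⊇ FOLLOW(S) = {d}. Thus FOLLOW(Q') = {d}.
FOLLOW(R'): in Q→b R' e, R' is followed by e with FIRST {e}. Thus FOLLOW(R') = {e}.
FOLLOW(Q): in S→y b Q b, Q is followed by b with FIRST {b}; in R'→Q, the suffix after Q is empty, so FOLLOW(Q) ⊇ FOLLOW(R') = {e}; in R'→Q y R, Q is followed by y R with FIRST {y}. Thus FOLLOW(Q) = {$, b, e, y}.
FOLLOW(R): in R'→Q y R, the suffix after R is empty, so FOLLOW(R) ⊇ FOLLOW(R') = {e}. Thus FOLLOW(R) = {e}.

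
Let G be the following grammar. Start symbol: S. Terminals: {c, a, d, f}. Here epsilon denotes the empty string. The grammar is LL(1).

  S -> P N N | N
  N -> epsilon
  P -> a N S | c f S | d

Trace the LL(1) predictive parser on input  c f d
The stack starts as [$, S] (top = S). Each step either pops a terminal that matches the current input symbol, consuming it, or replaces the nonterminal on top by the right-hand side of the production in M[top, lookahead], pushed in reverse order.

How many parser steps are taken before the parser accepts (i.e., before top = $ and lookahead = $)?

11

step 1: stack=$ S  input=c f d $  — expand S -> P N N
step 2: stack=$ N N P  input=c f d $  — expand P -> c f S
step 3: stack=$ N N S f c  input=c f d $  — match c
step 4: stack=$ N N S f  input=f d $  — match f
step 5: stack=$ N N S  input=d $  — expand S -> P N N
step 6: stack=$ N N N N P  input=d $  — expand P -> d
step 7: stack=$ N N N N d  input=d $  — match d
step 8: stack=$ N N N N  input=$  — expand N -> epsilon
step 9: stack=$ N N N  input=$  — expand N -> epsilon
step 10: stack=$ N N  input=$  — expand N -> epsilon
step 11: stack=$ N  input=$  — expand N -> epsilon
Accept reached after 11 steps.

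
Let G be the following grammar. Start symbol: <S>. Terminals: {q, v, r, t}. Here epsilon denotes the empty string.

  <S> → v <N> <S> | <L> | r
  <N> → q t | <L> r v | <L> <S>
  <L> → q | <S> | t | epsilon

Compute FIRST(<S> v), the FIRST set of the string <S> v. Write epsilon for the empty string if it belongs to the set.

FIRST(<S>) = {epsilon, q, r, t, v}  (via <L>)
FIRST(<L>) = {epsilon, q, r, t, v}  (via <S>)
FIRST(<N>) = {epsilon, q, r, t, v}  (via <L> r v, <L> <S>)
FIRST(<S> v): take FIRST of each symbol in turn, carrying on past any symbol whose FIRST contains epsilon; result {q, r, t, v}.

{q, r, t, v}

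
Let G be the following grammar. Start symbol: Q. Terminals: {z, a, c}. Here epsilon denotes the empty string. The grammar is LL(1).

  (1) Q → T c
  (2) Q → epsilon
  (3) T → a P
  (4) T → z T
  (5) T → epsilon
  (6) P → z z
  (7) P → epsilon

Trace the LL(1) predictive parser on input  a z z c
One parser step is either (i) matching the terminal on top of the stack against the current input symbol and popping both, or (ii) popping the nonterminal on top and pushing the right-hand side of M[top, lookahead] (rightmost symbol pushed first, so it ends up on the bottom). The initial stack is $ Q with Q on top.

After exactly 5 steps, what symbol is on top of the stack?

     Stack    Input      Action
  1  $ Q      a z z c $  expand Q → T c
  2  $ c T    a z z c $  expand T → a P
  3  $ c P a  a z z c $  match a
  4  $ c P    z z c $    expand P → z z
  5  $ c z z  z z c $    match z
Stack after step 5: $ c z (top = z).

z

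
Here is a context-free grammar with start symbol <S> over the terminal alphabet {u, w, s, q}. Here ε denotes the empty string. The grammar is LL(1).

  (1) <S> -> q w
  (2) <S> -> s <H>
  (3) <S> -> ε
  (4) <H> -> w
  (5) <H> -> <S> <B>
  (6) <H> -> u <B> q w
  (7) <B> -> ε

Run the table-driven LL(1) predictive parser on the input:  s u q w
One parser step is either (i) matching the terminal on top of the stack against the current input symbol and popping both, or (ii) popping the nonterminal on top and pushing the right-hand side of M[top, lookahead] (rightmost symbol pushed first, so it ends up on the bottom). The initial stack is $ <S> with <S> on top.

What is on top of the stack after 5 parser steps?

q

step 1: stack=$ <S>  input=s u q w $  — expand <S> -> s <H>
step 2: stack=$ <H> s  input=s u q w $  — match s
step 3: stack=$ <H>  input=u q w $  — expand <H> -> u <B> q w
step 4: stack=$ w q <B> u  input=u q w $  — match u
step 5: stack=$ w q <B>  input=q w $  — expand <B> -> ε
Stack after step 5: $ w q (top = q).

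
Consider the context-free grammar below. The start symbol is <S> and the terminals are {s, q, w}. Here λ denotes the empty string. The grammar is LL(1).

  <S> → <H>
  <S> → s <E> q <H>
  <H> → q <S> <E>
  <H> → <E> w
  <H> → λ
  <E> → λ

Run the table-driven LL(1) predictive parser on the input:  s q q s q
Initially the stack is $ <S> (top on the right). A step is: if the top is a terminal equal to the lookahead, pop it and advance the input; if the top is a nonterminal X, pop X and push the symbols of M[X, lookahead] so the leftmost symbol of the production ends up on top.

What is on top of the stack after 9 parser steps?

q

step 1: stack=$ <S>  input=s q q s q $  — expand <S> → s <E> q <H>
step 2: stack=$ <H> q <E> s  input=s q q s q $  — match s
step 3: stack=$ <H> q <E>  input=q q s q $  — expand <E> → λ
step 4: stack=$ <H> q  input=q q s q $  — match q
step 5: stack=$ <H>  input=q s q $  — expand <H> → q <S> <E>
step 6: stack=$ <E> <S> q  input=q s q $  — match q
step 7: stack=$ <E> <S>  input=s q $  — expand <S> → s <E> q <H>
step 8: stack=$ <E> <H> q <E> s  input=s q $  — match s
step 9: stack=$ <E> <H> q <E>  input=q $  — expand <E> → λ
Stack after step 9: $ <E> <H> q (top = q).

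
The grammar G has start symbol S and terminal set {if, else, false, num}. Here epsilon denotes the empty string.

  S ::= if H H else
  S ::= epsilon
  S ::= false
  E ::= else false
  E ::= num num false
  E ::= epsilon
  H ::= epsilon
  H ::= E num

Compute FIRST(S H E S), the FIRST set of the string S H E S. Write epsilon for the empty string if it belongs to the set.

{epsilon, else, false, if, num}

FIRST(S) = {epsilon, false, if}
FIRST(E) = {epsilon, else, num}
FIRST(H) = {epsilon, else, num}  (via E num)
FIRST(S H E S): take FIRST of each symbol in turn, carrying on past any symbol whose FIRST contains epsilon; result {epsilon, else, false, if, num}.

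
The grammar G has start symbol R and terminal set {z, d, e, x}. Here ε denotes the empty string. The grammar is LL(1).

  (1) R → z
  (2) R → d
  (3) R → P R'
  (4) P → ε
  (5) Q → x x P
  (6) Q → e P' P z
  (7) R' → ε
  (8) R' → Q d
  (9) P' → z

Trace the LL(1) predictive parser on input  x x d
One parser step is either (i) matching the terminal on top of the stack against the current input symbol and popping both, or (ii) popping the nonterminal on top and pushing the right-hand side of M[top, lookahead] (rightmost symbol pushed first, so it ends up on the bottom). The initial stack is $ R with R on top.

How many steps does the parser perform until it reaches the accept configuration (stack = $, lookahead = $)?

8

step 1: stack=$ R  input=x x d $  — expand R → P R'
step 2: stack=$ R' P  input=x x d $  — expand P → ε
step 3: stack=$ R'  input=x x d $  — expand R' → Q d
step 4: stack=$ d Q  input=x x d $  — expand Q → x x P
step 5: stack=$ d P x x  input=x x d $  — match x
step 6: stack=$ d P x  input=x d $  — match x
step 7: stack=$ d P  input=d $  — expand P → ε
step 8: stack=$ d  input=d $  — match d
Accept reached after 8 steps.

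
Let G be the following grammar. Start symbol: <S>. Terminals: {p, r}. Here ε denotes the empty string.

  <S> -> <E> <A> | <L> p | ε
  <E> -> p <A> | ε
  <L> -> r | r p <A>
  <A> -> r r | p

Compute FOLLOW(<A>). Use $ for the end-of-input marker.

FIRST(<E>): from <E>->p <A> we get {p}; from <E>->ε we get {ε}. So FIRST(<E>) = {ε, p}.
FIRST(<L>): from <L>->r we get {r}; from <L>->r p <A> we get {r}. So FIRST(<L>) = {r}.
FIRST(<A>): from <A>->r r we get {r}; from <A>->p we get {p}. So FIRST(<A>) = {p, r}.
FIRST(<S>): from <S>-><E> <A> we get {p, r}; from <S>-><L> p we get {r}; from <S>->ε we get {ε}. So FIRST(<S>) = {ε, p, r}.
FOLLOW(<S>) includes $ since <S> is the start symbol.
FOLLOW(<S>): <S> appears on no right-hand side. Thus FOLLOW(<S>) = {$}.
FOLLOW(<E>): in <S>-><E> <A>, <E> is followed by <A> with FIRST {p, r}. Thus FOLLOW(<E>) = {p, r}.
FOLLOW(<L>): in <S>-><L> p, <L> is followed by p with FIRST {p}. Thus FOLLOW(<L>) = {p}.
FOLLOW(<A>): in <S>-><E> <A>, the suffix after <A> is empty, so FOLLOW(<A>) ⊇ FOLLOW(<S>) = {$}; in <E>->p <A>, the suffix after <A> is empty, so FOLLOW(<A>) ⊇ FOLLOW(<E>) = {p, r}; in <L>->r p <A>, the suffix after <A> is empty, so FOLLOW(<A>) ⊇ FOLLOW(<L>) = {p}. Thus FOLLOW(<A>) = {$, p, r}.

{$, p, r}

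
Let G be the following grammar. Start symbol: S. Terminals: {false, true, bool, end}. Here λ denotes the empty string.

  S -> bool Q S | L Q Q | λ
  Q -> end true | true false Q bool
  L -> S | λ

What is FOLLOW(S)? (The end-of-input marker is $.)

FIRST(Q): from Q->end true we get {end}; from Q->true false Q bool we get {true}. So FIRST(Q) = {end, true}.
FIRST(S): from S->bool Q S we get {bool}; from S->L Q Q we get {bool, end, true}; from S->λ we get {λ}. So FIRST(S) = {λ, bool, end, true}.
FIRST(L): from L->S we get {λ, bool, end, true}; from L->λ we get {λ}. So FIRST(L) = {λ, bool, end, true}.
FOLLOW(S) includes $ since S is the start symbol.
FOLLOW(L): in S->L Q Q, L is followed by Q Q with FIRST {end, true}. Thus FOLLOW(L) = {end, true}.
FOLLOW(S): in S->bool Q S, the suffix after S is empty (adds nothing new); in L->S, the suffix after S is empty, so FOLLOW(S) ⊇ FOLLOW(L) = {end, true}. Thus FOLLOW(S) = {$, end, true}.
FOLLOW(Q): in S->bool Q S, Q is followed by S with FIRST {λ, bool, end, true}; in S->bool Q S, the suffix after Q is nullable, so FOLLOW(Q) ⊇ FOLLOW(S) = {$, end, true}; in S->L Q Q (occurrence 1), Q is followed by Q with FIRST {end, true}; in S->L Q Q (occurrence 2), the suffix after Q is empty, so FOLLOW(Q) ⊇ FOLLOW(S) = {$, end, true}; in Q->true false Q bool, Q is followed by bool with FIRST {bool}. Thus FOLLOW(Q) = {$, bool, end, true}.

{$, end, true}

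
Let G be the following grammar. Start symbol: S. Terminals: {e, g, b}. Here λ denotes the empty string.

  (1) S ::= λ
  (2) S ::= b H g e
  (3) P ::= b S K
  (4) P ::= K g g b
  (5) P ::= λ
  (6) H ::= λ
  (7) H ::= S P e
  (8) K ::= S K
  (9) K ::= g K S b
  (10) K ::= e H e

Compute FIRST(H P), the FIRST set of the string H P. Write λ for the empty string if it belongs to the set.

{λ, b, e, g}

FIRST(S) = {λ, b}
FIRST(K) = {b, e, g}  (via S K)
FIRST(P) = {λ, b, e, g}  (via K g g b)
FIRST(H) = {λ, b, e, g}  (via S P e)
FIRST(H P): take FIRST of each symbol in turn, carrying on past any symbol whose FIRST contains λ; result {λ, b, e, g}.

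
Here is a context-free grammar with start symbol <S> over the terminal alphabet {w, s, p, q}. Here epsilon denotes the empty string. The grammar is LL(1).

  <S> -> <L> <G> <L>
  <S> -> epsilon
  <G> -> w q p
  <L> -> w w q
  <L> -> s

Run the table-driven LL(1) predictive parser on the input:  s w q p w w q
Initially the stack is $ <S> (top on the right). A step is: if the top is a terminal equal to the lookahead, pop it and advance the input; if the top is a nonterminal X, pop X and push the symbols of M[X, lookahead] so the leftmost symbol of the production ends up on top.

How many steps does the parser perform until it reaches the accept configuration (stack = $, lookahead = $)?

      Stack          Input            Action
   1  $ <S>          s w q p w w q $  expand <S> -> <L> <G> <L>
   2  $ <L> <G> <L>  s w q p w w q $  expand <L> -> s
   3  $ <L> <G> s    s w q p w w q $  match s
   4  $ <L> <G>      w q p w w q $    expand <G> -> w q p
   5  $ <L> p q w    w q p w w q $    match w
   6  $ <L> p q      q p w w q $      match q
   7  $ <L> p        p w w q $        match p
   8  $ <L>          w w q $          expand <L> -> w w q
   9  $ q w w        w w q $          match w
  10  $ q w          w q $            match w
  11  $ q            q $              match q
Accept reached after 11 steps.

11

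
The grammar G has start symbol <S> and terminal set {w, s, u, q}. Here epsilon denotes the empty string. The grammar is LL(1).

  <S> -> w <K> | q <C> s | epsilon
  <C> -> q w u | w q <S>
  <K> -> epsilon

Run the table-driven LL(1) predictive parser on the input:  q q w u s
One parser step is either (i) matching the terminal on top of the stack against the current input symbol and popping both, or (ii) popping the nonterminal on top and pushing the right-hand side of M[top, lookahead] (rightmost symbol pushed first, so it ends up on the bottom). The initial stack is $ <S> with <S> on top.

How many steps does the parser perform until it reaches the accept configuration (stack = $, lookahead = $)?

     Stack      Input        Action
  1  $ <S>      q q w u s $  expand <S> -> q <C> s
  2  $ s <C> q  q q w u s $  match q
  3  $ s <C>    q w u s $    expand <C> -> q w u
  4  $ s u w q  q w u s $    match q
  5  $ s u w    w u s $      match w
  6  $ s u      u s $        match u
  7  $ s        s $          match s
Accept reached after 7 steps.

7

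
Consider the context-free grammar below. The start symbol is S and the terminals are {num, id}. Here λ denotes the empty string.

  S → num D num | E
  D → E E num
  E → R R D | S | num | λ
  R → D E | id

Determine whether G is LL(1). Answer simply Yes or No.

FIRST(S) = {λ, id, num}
FIRST(D) = {id, num}
FIRST(E) = {λ, id, num}
FIRST(R) = {id, num}
FOLLOW(S) = {$, id, num}
FOLLOW(D) = {$, id, num}
FOLLOW(E) = {$, id, num}
FOLLOW(R) = {id, num}
Cell M[E, $] receives both E → S and E → λ — the grammar is not LL(1).

No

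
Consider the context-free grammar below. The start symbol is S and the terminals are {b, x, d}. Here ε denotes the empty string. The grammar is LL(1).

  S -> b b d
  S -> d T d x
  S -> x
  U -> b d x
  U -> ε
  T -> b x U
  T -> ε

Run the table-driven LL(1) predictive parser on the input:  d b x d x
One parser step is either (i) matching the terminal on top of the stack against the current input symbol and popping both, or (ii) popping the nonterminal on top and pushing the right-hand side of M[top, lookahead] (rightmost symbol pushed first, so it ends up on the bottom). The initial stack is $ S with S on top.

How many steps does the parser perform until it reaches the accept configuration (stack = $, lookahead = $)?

8

step 1: stack=$ S  input=d b x d x $  — expand S -> d T d x
step 2: stack=$ x d T d  input=d b x d x $  — match d
step 3: stack=$ x d T  input=b x d x $  — expand T -> b x U
step 4: stack=$ x d U x b  input=b x d x $  — match b
step 5: stack=$ x d U x  input=x d x $  — match x
step 6: stack=$ x d U  input=d x $  — expand U -> ε
step 7: stack=$ x d  input=d x $  — match d
step 8: stack=$ x  input=x $  — match x
Accept reached after 8 steps.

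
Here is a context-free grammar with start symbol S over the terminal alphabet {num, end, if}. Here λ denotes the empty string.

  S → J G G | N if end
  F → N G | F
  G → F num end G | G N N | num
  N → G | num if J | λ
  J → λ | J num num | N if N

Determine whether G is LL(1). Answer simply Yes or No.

No

FIRST(S) = {if, num}
FIRST(F) = {num}
FIRST(G) = {num}
FIRST(N) = {λ, num}
FIRST(J) = {λ, if, num}
FOLLOW(S) = {$}
FOLLOW(F) = {num}
FOLLOW(G) = {$, if, num}
FOLLOW(N) = {$, if, num}
FOLLOW(J) = {$, if, num}
Cell M[F, num] receives both F → N G and F → F — the grammar is not LL(1).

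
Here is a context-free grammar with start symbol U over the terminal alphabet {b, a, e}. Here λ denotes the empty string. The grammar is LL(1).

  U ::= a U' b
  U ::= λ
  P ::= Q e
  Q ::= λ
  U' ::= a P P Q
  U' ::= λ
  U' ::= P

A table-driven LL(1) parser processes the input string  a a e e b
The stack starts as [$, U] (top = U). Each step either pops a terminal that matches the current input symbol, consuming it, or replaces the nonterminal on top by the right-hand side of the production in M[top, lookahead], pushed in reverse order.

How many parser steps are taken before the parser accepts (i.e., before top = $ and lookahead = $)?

      Stack        Input        Action
   1  $ U          a a e e b $  expand U ::= a U' b
   2  $ b U' a     a a e e b $  match a
   3  $ b U'       a e e b $    expand U' ::= a P P Q
   4  $ b Q P P a  a e e b $    match a
   5  $ b Q P P    e e b $      expand P ::= Q e
   6  $ b Q P e Q  e e b $      expand Q ::= λ
   7  $ b Q P e    e e b $      match e
   8  $ b Q P      e b $        expand P ::= Q e
   9  $ b Q e Q    e b $        expand Q ::= λ
  10  $ b Q e      e b $        match e
  11  $ b Q        b $          expand Q ::= λ
  12  $ b          b $          match b
Accept reached after 12 steps.

12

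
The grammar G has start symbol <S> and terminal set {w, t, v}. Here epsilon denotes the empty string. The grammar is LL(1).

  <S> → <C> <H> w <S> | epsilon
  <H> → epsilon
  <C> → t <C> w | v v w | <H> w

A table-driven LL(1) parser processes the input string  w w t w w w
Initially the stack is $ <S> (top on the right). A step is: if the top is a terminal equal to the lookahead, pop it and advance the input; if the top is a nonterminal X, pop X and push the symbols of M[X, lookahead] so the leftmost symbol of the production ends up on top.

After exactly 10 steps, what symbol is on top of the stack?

<H>

step 1: stack=$ <S>  input=w w t w w w $  — expand <S> → <C> <H> w <S>
step 2: stack=$ <S> w <H> <C>  input=w w t w w w $  — expand <C> → <H> w
step 3: stack=$ <S> w <H> w <H>  input=w w t w w w $  — expand <H> → epsilon
step 4: stack=$ <S> w <H> w  input=w w t w w w $  — match w
step 5: stack=$ <S> w <H>  input=w t w w w $  — expand <H> → epsilon
step 6: stack=$ <S> w  input=w t w w w $  — match w
step 7: stack=$ <S>  input=t w w w $  — expand <S> → <C> <H> w <S>
step 8: stack=$ <S> w <H> <C>  input=t w w w $  — expand <C> → t <C> w
step 9: stack=$ <S> w <H> w <C> t  input=t w w w $  — match t
step 10: stack=$ <S> w <H> w <C>  input=w w w $  — expand <C> → <H> w
Stack after step 10: $ <S> w <H> w w <H> (top = <H>).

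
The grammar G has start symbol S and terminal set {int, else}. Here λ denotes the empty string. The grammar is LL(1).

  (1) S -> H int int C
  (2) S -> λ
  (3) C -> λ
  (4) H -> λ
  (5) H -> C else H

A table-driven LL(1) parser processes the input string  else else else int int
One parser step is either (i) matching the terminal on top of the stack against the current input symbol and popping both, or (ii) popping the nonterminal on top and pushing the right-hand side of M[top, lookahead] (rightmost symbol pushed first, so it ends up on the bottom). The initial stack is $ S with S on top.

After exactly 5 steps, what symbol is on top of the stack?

C

step 1: stack=$ S  input=else else else int int $  — expand S -> H int int C
step 2: stack=$ C int int H  input=else else else int int $  — expand H -> C else H
step 3: stack=$ C int int H else C  input=else else else int int $  — expand C -> λ
step 4: stack=$ C int int H else  input=else else else int int $  — match else
step 5: stack=$ C int int H  input=else else int int $  — expand H -> C else H
Stack after step 5: $ C int int H else C (top = C).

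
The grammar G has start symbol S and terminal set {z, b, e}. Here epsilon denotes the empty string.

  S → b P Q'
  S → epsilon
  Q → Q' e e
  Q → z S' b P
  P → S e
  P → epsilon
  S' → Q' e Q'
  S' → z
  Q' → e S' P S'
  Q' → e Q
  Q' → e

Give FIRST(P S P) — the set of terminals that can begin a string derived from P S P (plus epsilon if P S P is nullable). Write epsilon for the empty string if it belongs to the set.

{epsilon, b, e}

FIRST(S) = {epsilon, b}
FIRST(Q') = {e}
FIRST(Q) = {e, z}  (via Q' e e)
FIRST(P) = {epsilon, b, e}  (via S e)
FIRST(S') = {e, z}  (via Q' e Q')
FIRST(P S P): take FIRST of each symbol in turn, carrying on past any symbol whose FIRST contains epsilon; result {epsilon, b, e}.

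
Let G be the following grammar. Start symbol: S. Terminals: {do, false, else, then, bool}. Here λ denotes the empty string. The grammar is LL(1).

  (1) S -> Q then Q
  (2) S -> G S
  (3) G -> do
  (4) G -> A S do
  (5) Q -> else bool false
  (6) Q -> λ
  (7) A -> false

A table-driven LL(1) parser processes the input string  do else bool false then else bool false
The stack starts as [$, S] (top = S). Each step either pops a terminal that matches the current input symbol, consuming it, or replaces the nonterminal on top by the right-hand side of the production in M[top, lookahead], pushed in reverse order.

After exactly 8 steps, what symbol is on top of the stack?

step 1: stack=$ S  input=do else bool false then else bool false $  — expand S -> G S
step 2: stack=$ S G  input=do else bool false then else bool false $  — expand G -> do
step 3: stack=$ S do  input=do else bool false then else bool false $  — match do
step 4: stack=$ S  input=else bool false then else bool false $  — expand S -> Q then Q
step 5: stack=$ Q then Q  input=else bool false then else bool false $  — expand Q -> else bool false
step 6: stack=$ Q then false bool else  input=else bool false then else bool false $  — match else
step 7: stack=$ Q then false bool  input=bool false then else bool false $  — match bool
step 8: stack=$ Q then false  input=false then else bool false $  — match false
Stack after step 8: $ Q then (top = then).

then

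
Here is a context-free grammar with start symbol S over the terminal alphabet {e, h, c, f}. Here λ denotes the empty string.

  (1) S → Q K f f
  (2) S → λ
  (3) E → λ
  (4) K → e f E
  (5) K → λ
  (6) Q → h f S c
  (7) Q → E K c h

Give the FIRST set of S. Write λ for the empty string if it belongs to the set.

{λ, c, e, h}

FIRST(E): from E→λ we get {λ}. So FIRST(E) = {λ}.
FIRST(K): from K→e f E we get {e}; from K→λ we get {λ}. So FIRST(K) = {λ, e}.
FIRST(Q): from Q→h f S c we get {h}; from Q→E K c h we get {c, e}. So FIRST(Q) = {c, e, h}.
FIRST(S): from S→Q K f f we get {c, e, h}; from S→λ we get {λ}. So FIRST(S) = {λ, c, e, h}.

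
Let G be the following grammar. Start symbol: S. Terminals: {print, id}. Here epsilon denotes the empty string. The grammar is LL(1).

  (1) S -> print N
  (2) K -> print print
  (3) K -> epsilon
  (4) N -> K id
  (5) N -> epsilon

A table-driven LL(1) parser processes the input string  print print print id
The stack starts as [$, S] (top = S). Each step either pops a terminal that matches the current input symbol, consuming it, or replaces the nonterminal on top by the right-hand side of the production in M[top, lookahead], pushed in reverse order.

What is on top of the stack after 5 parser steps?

print

step 1: stack=$ S  input=print print print id $  — expand S -> print N
step 2: stack=$ N print  input=print print print id $  — match print
step 3: stack=$ N  input=print print id $  — expand N -> K id
step 4: stack=$ id K  input=print print id $  — expand K -> print print
step 5: stack=$ id print print  input=print print id $  — match print
Stack after step 5: $ id print (top = print).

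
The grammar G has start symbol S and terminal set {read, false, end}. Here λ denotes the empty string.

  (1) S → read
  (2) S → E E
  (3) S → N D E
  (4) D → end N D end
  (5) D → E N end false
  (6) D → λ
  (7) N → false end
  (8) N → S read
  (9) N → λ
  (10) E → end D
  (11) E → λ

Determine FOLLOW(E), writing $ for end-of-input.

{$, end, false, read}

FIRST(E): from E→end D we get {end}; from E→λ we get {λ}. So FIRST(E) = {λ, end}.
FIRST(S): from S→read we get {read}; from S→E E we get {λ, end}; from S→N D E we get {λ, end, false, read}. So FIRST(S) = {λ, end, false, read}.
FIRST(N): from N→false end we get {false}; from N→S read we get {end, false, read}; from N→λ we get {λ}. So FIRST(N) = {λ, end, false, read}.
FIRST(D): from D→end N D end we get {end}; from D→E N end false we get {end, false, read}; from D→λ we get {λ}. So FIRST(D) = {λ, end, false, read}.
FOLLOW(S) includes $ since S is the start symbol.
FOLLOW(S): in N→S read, S is followed by read with FIRST {read}. Thus FOLLOW(S) = {$, read}.
FOLLOW(N): in S→N D E, N is followed by D E with FIRST {λ, end, false, read}; in S→N D E, the suffix after N is nullable, so FOLLOW(N) ⊇ FOLLOW(S) = {$, read}; in D→end N D end, N is followed by D end with FIRST {end, false, read}; in D→E N end false, N is followed by end false with FIRST {end}. Thus FOLLOW(N) = {$, end, false, read}.
FOLLOW(E): in S→E E (occurrence 1), E is followed by E with FIRST {λ, end}; in S→E E (occurrence 1), the suffix after E is nullable, so FOLLOW(E) ⊇ FOLLOW(S) = {$, read}; in S→E E (occurrence 2), the suffix after E is empty, so FOLLOW(E) ⊇ FOLLOW(S) = {$, read}; in S→N D E, the suffix after E is empty, so FOLLOW(E) ⊇ FOLLOW(S) = {$, read}; in D→E N end false, E is followed by N end false with FIRST {end, false, read}. Thus FOLLOW(E) = {$, end, false, read}.
FOLLOW(D): in S→N D E, D is followed by E with FIRST {λ, end}; in S→N D E, the suffix after D is nullable, so FOLLOW(D) ⊇ FOLLOW(S) = {$, read}; in D→end N D end, D is followed by end with FIRST {end}; in E→end D, the suffix after D is empty, so FOLLOW(D) ⊇ FOLLOW(E) = {$, end, false, read}. Thus FOLLOW(D) = {$, end, false, read}.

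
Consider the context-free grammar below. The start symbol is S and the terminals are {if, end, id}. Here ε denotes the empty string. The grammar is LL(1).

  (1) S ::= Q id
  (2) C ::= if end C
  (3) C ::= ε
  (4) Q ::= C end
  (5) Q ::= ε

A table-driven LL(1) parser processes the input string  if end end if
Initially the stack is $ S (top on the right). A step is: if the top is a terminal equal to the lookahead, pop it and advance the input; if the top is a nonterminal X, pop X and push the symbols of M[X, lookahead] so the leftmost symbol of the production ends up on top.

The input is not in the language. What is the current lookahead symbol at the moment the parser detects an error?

     Stack              Input            Action
  1  $ S                if end end if $  expand S ::= Q id
  2  $ id Q             if end end if $  expand Q ::= C end
  3  $ id end C         if end end if $  expand C ::= if end C
  4  $ id end C end if  if end end if $  match if
  5  $ id end C end     end end if $     match end
  6  $ id end C         end if $         expand C ::= ε
  7  $ id end           end if $         match end
  8  $ id               if $             error: top is terminal id but lookahead is if

if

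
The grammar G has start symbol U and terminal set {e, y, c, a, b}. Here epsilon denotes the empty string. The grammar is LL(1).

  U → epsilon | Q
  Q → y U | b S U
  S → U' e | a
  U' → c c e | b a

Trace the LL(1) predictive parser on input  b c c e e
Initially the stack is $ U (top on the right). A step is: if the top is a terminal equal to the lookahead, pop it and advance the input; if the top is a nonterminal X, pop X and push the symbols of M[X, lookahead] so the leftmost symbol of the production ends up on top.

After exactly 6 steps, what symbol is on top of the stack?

c

     Stack        Input        Action
  1  $ U          b c c e e $  expand U → Q
  2  $ Q          b c c e e $  expand Q → b S U
  3  $ U S b      b c c e e $  match b
  4  $ U S        c c e e $    expand S → U' e
  5  $ U e U'     c c e e $    expand U' → c c e
  6  $ U e e c c  c c e e $    match c
Stack after step 6: $ U e e c (top = c).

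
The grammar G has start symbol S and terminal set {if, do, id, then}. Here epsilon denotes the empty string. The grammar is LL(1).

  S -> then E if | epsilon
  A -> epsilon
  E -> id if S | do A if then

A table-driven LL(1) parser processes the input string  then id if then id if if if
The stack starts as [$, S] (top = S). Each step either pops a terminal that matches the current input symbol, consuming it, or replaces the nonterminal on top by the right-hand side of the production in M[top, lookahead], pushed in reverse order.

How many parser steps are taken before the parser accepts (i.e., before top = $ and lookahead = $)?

      Stack            Input                          Action
   1  $ S              then id if then id if if if $  expand S -> then E if
   2  $ if E then      then id if then id if if if $  match then
   3  $ if E           id if then id if if if $       expand E -> id if S
   4  $ if S if id     id if then id if if if $       match id
   5  $ if S if        if then id if if if $          match if
   6  $ if S           then id if if if $             expand S -> then E if
   7  $ if if E then   then id if if if $             match then
   8  $ if if E        id if if if $                  expand E -> id if S
   9  $ if if S if id  id if if if $                  match id
  10  $ if if S if     if if if $                     match if
  11  $ if if S        if if $                        expand S -> epsilon
  12  $ if if          if if $                        match if
  13  $ if             if $                           match if
Accept reached after 13 steps.

13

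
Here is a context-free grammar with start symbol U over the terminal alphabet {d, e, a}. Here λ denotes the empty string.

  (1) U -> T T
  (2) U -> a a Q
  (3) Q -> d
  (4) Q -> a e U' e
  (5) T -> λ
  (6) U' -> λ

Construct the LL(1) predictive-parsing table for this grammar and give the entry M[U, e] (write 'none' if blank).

FIRST(Q) = {a, d}
FIRST(T) = {λ}
FIRST(U') = {λ}
FIRST(U) = {λ, a}  (via T T)
FOLLOW(U) includes $ since U is the start symbol.
FOLLOW(U): U appears on no right-hand side. Thus FOLLOW(U) = {$}.
For U -> T T: FIRST(T T) = {λ}, so it goes in M[U, t] for t ∈ {}; since λ ∈ FIRST, also for every t ∈ FOLLOW(U) = {$}.
For U -> a a Q: FIRST(a a Q) = {a}, so it goes in M[U, t] for t ∈ {a}.
None of these place a production in M[U, e].

none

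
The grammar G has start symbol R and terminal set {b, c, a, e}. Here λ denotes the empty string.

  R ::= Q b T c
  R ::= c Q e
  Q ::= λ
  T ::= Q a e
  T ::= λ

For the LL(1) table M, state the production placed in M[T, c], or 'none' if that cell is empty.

FIRST(Q) = {λ}
FIRST(R) = {b, c}  (via Q b T c)
FIRST(T) = {λ, a}  (via Q a e)
FOLLOW(R) includes $ since R is the start symbol.
FOLLOW(T): in R::=Q b T c, T is followed by c with FIRST {c}. Thus FOLLOW(T) = {c}.
For T ::= Q a e: FIRST(Q a e) = {a}, so it goes in M[T, t] for t ∈ {a}.
For T ::= λ: FIRST(λ) = {λ}, so it goes in M[T, t] for t ∈ {}; since λ ∈ FIRST, also for every t ∈ FOLLOW(T) = {c}.

T ::= λ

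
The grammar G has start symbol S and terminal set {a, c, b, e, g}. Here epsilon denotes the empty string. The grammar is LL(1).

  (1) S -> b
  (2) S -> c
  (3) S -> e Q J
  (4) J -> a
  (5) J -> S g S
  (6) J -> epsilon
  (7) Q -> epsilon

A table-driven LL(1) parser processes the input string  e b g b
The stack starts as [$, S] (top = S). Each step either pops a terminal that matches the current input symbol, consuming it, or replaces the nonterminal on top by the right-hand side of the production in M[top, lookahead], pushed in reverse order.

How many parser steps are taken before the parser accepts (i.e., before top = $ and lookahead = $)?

9

step 1: stack=$ S  input=e b g b $  — expand S -> e Q J
step 2: stack=$ J Q e  input=e b g b $  — match e
step 3: stack=$ J Q  input=b g b $  — expand Q -> epsilon
step 4: stack=$ J  input=b g b $  — expand J -> S g S
step 5: stack=$ S g S  input=b g b $  — expand S -> b
step 6: stack=$ S g b  input=b g b $  — match b
step 7: stack=$ S g  input=g b $  — match g
step 8: stack=$ S  input=b $  — expand S -> b
step 9: stack=$ b  input=b $  — match b
Accept reached after 9 steps.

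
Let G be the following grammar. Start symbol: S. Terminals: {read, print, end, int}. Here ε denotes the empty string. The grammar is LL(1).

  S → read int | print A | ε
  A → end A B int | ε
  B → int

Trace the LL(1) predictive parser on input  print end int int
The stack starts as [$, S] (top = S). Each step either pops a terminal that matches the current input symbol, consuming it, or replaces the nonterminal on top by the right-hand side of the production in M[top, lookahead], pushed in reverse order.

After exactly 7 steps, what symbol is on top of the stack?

int

step 1: stack=$ S  input=print end int int $  — expand S → print A
step 2: stack=$ A print  input=print end int int $  — match print
step 3: stack=$ A  input=end int int $  — expand A → end A B int
step 4: stack=$ int B A end  input=end int int $  — match end
step 5: stack=$ int B A  input=int int $  — expand A → ε
step 6: stack=$ int B  input=int int $  — expand B → int
step 7: stack=$ int int  input=int int $  — match int
Stack after step 7: $ int (top = int).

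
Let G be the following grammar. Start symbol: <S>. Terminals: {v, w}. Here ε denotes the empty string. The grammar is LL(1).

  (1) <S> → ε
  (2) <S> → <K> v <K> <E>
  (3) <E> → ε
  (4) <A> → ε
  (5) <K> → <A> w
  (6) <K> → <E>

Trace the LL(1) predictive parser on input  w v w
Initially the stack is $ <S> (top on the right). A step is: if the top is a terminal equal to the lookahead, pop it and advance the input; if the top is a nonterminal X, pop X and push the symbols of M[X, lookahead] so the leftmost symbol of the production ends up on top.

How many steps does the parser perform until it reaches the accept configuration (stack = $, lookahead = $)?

step 1: stack=$ <S>  input=w v w $  — expand <S> → <K> v <K> <E>
step 2: stack=$ <E> <K> v <K>  input=w v w $  — expand <K> → <A> w
step 3: stack=$ <E> <K> v w <A>  input=w v w $  — expand <A> → ε
step 4: stack=$ <E> <K> v w  input=w v w $  — match w
step 5: stack=$ <E> <K> v  input=v w $  — match v
step 6: stack=$ <E> <K>  input=w $  — expand <K> → <A> w
step 7: stack=$ <E> w <A>  input=w $  — expand <A> → ε
step 8: stack=$ <E> w  input=w $  — match w
step 9: stack=$ <E>  input=$  — expand <E> → ε
Accept reached after 9 steps.

9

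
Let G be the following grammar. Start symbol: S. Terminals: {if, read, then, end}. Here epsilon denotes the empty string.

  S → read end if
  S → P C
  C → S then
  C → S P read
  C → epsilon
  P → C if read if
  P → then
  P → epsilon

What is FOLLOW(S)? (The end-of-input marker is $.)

{$, if, read, then}

FIRST(S) = {epsilon, if, read, then}  (via P C)
FIRST(C) = {epsilon, if, read, then}  (via S then, S P read)
FIRST(P) = {epsilon, if, read, then}  (via C if read if)
FOLLOW(S) includes $ since S is the start symbol.
FOLLOW(S): in C→S then, S is followed by then with FIRST {then}; in C→S P read, S is followed by P read with FIRST {if, read, then}. Thus FOLLOW(S) = {$, if, read, then}.
FOLLOW(C): in S→P C, the suffix after C is empty, so FOLLOW(C) ⊇ FOLLOW(S) = {$, if, read, then}; in P→C if read if, C is followed by if read if with FIRST {if}. Thus FOLLOW(C) = {$, if, read, then}.
FOLLOW(P): in S→P C, P is followed by C with FIRST {epsilon, if, read, then}; in S→P C, the suffix after P is nullable, so FOLLOW(P) ⊇ FOLLOW(S) = {$, if, read, then}; in C→S P read, P is followed by read with FIRST {read}. Thus FOLLOW(P) = {$, if, read, then}.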